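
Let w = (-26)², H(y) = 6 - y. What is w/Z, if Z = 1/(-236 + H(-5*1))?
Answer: -152100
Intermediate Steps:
Z = -1/225 (Z = 1/(-236 + (6 - (-5))) = 1/(-236 + (6 - 1*(-5))) = 1/(-236 + (6 + 5)) = 1/(-236 + 11) = 1/(-225) = -1/225 ≈ -0.0044444)
w = 676
w/Z = 676/(-1/225) = 676*(-225) = -152100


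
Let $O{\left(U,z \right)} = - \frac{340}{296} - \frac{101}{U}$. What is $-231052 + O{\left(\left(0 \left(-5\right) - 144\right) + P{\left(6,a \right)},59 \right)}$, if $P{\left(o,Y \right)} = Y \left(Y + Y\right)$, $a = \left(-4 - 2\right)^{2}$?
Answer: $- \frac{20927873729}{90576} \approx -2.3105 \cdot 10^{5}$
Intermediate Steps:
$a = 36$ ($a = \left(-6\right)^{2} = 36$)
$P{\left(o,Y \right)} = 2 Y^{2}$ ($P{\left(o,Y \right)} = Y 2 Y = 2 Y^{2}$)
$O{\left(U,z \right)} = - \frac{85}{74} - \frac{101}{U}$ ($O{\left(U,z \right)} = \left(-340\right) \frac{1}{296} - \frac{101}{U} = - \frac{85}{74} - \frac{101}{U}$)
$-231052 + O{\left(\left(0 \left(-5\right) - 144\right) + P{\left(6,a \right)},59 \right)} = -231052 - \left(\frac{85}{74} + \frac{101}{\left(0 \left(-5\right) - 144\right) + 2 \cdot 36^{2}}\right) = -231052 - \left(\frac{85}{74} + \frac{101}{\left(0 - 144\right) + 2 \cdot 1296}\right) = -231052 - \left(\frac{85}{74} + \frac{101}{-144 + 2592}\right) = -231052 - \left(\frac{85}{74} + \frac{101}{2448}\right) = -231052 - \frac{107777}{90576} = - \frac{20927873729}{90576}$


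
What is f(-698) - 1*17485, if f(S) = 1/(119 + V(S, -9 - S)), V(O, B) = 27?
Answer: -2552809/146 ≈ -17485.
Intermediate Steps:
f(S) = 1/146 (f(S) = 1/(119 + 27) = 1/146)
f(-698) - 1*17485 = 1/146 - 1*17485 = 1/146 - 17485 = -2552809/146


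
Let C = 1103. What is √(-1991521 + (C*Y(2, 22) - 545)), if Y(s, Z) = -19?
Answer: I*√2013023 ≈ 1418.8*I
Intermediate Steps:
√(-1991521 + (C*Y(2, 22) - 545)) = √(-1991521 + (1103*(-19) - 545)) = √(-1991521 + (-20957 - 545)) = √(-1991521 - 21502) = √(-2013023) = I*√2013023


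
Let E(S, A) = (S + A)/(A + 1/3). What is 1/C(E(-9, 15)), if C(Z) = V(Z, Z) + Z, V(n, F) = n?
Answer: 23/18 ≈ 1.2778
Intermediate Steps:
E(S, A) = (A + S)/(⅓ + A) (E(S, A) = (A + S)/(A + ⅓) = (A + S)/(⅓ + A))
C(Z) = 2*Z (C(Z) = Z + Z = 2*Z)
1/C(E(-9, 15)) = 1/(2*(3*(15 - 9)/(1 + 3*15))) = 1/(2*(3*6/(1 + 45))) = 1/(2*(3*6/46)) = 1/(2*(3*(1/46)*6)) = 1/(2*(9/23)) = 1/(18/23) = 23/18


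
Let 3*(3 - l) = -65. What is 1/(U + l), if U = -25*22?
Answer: -3/1576 ≈ -0.0019036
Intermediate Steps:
l = 74/3 (l = 3 - ⅓*(-65) = 3 + 65/3 = 74/3 ≈ 24.667)
U = -550
1/(U + l) = 1/(-550 + 74/3) = 1/(-1576/3) = -3/1576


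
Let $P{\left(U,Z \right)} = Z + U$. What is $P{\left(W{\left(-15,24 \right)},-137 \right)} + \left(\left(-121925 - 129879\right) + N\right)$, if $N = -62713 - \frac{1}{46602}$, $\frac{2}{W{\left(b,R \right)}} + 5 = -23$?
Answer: $- \frac{51322281632}{163107} \approx -3.1465 \cdot 10^{5}$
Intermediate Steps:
$W{\left(b,R \right)} = - \frac{1}{14}$ ($W{\left(b,R \right)} = \frac{2}{-5 - 23} = \frac{2}{-28} = 2 \left(- \frac{1}{28}\right) = - \frac{1}{14}$)
$P{\left(U,Z \right)} = U + Z$
$N = - \frac{2922551227}{46602}$ ($N = -62713 - \frac{1}{46602} = - \frac{2922551227}{46602} \approx -62713.0$)
$P{\left(W{\left(-15,24 \right)},-137 \right)} + \left(\left(-121925 - 129879\right) + N\right) = \left(- \frac{1}{14} - 137\right) - \frac{14657121235}{46602} = - \frac{1919}{14} - \frac{14657121235}{46602} = - \frac{51322281632}{163107}$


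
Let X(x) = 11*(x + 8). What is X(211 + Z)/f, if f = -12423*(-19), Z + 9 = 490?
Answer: 7700/236037 ≈ 0.032622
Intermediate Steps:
Z = 481 (Z = -9 + 490 = 481)
X(x) = 88 + 11*x (X(x) = 11*(8 + x) = 88 + 11*x)
f = 236037
X(211 + Z)/f = (88 + 11*(211 + 481))/236037 = (88 + 11*692)*(1/236037) = (88 + 7612)*(1/236037) = 7700*(1/236037) = 7700/236037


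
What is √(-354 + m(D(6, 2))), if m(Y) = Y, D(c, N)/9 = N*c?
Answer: I*√246 ≈ 15.684*I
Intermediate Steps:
D(c, N) = 9*N*c (D(c, N) = 9*(N*c) = 9*N*c)
√(-354 + m(D(6, 2))) = √(-354 + 9*2*6) = √(-354 + 108) = √(-246) = I*√246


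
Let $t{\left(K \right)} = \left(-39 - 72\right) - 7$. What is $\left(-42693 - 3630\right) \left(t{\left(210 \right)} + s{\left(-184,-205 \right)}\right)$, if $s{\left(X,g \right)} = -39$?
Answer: $7272711$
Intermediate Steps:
$t{\left(K \right)} = -118$ ($t{\left(K \right)} = -111 - 7 = -118$)
$\left(-42693 - 3630\right) \left(t{\left(210 \right)} + s{\left(-184,-205 \right)}\right) = \left(-42693 - 3630\right) \left(-118 - 39\right) = \left(-46323\right) \left(-157\right) = 7272711$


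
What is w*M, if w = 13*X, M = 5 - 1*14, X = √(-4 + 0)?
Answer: -234*I ≈ -234.0*I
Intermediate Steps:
X = 2*I (X = √(-4) = 2*I ≈ 2.0*I)
M = -9 (M = 5 - 14 = -9)
w = 26*I (w = 13*(2*I) = 26*I ≈ 26.0*I)
w*M = (26*I)*(-9) = -234*I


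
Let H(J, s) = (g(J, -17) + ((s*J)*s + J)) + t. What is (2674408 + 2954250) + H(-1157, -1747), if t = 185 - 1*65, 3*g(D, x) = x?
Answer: -10576640393/3 ≈ -3.5255e+9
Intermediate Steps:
g(D, x) = x/3
t = 120 (t = 185 - 65 = 120)
H(J, s) = 343/3 + J + J*s**2 (H(J, s) = ((1/3)*(-17) + ((s*J)*s + J)) + 120 = (-17/3 + ((J*s)*s + J)) + 120 = (-17/3 + (J*s**2 + J)) + 120 = (-17/3 + (J + J*s**2)) + 120 = (-17/3 + J + J*s**2) + 120 = 343/3 + J + J*s**2)
(2674408 + 2954250) + H(-1157, -1747) = (2674408 + 2954250) + (343/3 - 1157 - 1157*(-1747)**2) = 5628658 + (343/3 - 1157 - 1157*3052009) = 5628658 + (343/3 - 1157 - 3531174413) = 5628658 - 10593526367/3 = -10576640393/3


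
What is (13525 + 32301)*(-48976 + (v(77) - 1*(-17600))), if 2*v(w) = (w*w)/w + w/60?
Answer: -86162572199/60 ≈ -1.4360e+9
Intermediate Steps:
v(w) = 61*w/120 (v(w) = ((w*w)/w + w/60)/2 = (w²/w + w*(1/60))/2 = (w + w/60)/2 = (61*w/60)/2 = 61*w/120)
(13525 + 32301)*(-48976 + (v(77) - 1*(-17600))) = (13525 + 32301)*(-48976 + ((61/120)*77 - 1*(-17600))) = 45826*(-48976 + (4697/120 + 17600)) = 45826*(-48976 + 2116697/120) = 45826*(-3760423/120) = -86162572199/60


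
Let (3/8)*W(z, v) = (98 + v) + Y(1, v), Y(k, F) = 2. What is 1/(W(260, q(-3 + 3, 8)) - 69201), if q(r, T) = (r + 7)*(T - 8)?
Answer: -3/206803 ≈ -1.4507e-5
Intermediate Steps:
q(r, T) = (-8 + T)*(7 + r) (q(r, T) = (7 + r)*(-8 + T) = (-8 + T)*(7 + r))
W(z, v) = 800/3 + 8*v/3 (W(z, v) = 8*((98 + v) + 2)/3 = 8*(100 + v)/3 = 800/3 + 8*v/3)
1/(W(260, q(-3 + 3, 8)) - 69201) = 1/((800/3 + 8*(-56 - 8*(-3 + 3) + 7*8 + 8*(-3 + 3))/3) - 69201) = 1/((800/3 + 8*(-56 - 8*0 + 56 + 8*0)/3) - 69201) = 1/((800/3 + 8*(-56 + 0 + 56 + 0)/3) - 69201) = 1/((800/3 + (8/3)*0) - 69201) = 1/((800/3 + 0) - 69201) = 1/(800/3 - 69201) = 1/(-206803/3) = -3/206803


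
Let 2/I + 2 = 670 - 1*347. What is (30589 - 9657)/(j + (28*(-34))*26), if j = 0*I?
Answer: -5233/6188 ≈ -0.84567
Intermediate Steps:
I = 2/321 (I = 2/(-2 + (670 - 1*347)) = 2/(-2 + (670 - 347)) = 2/(-2 + 323) = 2/321 ≈ 0.0062305)
j = 0 (j = 0*(2/321) = 0)
(30589 - 9657)/(j + (28*(-34))*26) = (30589 - 9657)/(0 + (28*(-34))*26) = 20932/(0 - 952*26) = 20932/(0 - 24752) = 20932/(-24752) = 20932*(-1/24752) = -5233/6188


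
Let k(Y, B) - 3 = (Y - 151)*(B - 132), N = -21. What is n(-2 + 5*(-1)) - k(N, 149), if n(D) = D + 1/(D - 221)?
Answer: 664391/228 ≈ 2914.0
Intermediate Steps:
k(Y, B) = 3 + (-151 + Y)*(-132 + B) (k(Y, B) = 3 + (Y - 151)*(B - 132) = 3 + (-151 + Y)*(-132 + B))
n(D) = D + 1/(-221 + D)
n(-2 + 5*(-1)) - k(N, 149) = (1 + (-2 + 5*(-1))² - 221*(-2 + 5*(-1)))/(-221 + (-2 + 5*(-1))) - (19935 - 151*149 - 132*(-21) + 149*(-21)) = (1 + (-2 - 5)² - 221*(-2 - 5))/(-221 + (-2 - 5)) - (19935 - 22499 + 2772 - 3129) = (1 + (-7)² - 221*(-7))/(-221 - 7) - 1*(-2921) = (1 + 49 + 1547)/(-228) + 2921 = -1/228*1597 + 2921 = -1597/228 + 2921 = 664391/228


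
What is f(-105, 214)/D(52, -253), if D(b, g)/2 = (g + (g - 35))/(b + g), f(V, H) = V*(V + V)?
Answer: 2216025/541 ≈ 4096.2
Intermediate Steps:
f(V, H) = 2*V**2 (f(V, H) = V*(2*V) = 2*V**2)
D(b, g) = 2*(-35 + 2*g)/(b + g) (D(b, g) = 2*((g + (g - 35))/(b + g)) = 2*((g + (-35 + g))/(b + g)) = 2*((-35 + 2*g)/(b + g)) = 2*(-35 + 2*g)/(b + g))
f(-105, 214)/D(52, -253) = (2*(-105)**2)/((2*(-35 + 2*(-253))/(52 - 253))) = (2*11025)/((2*(-35 - 506)/(-201))) = 22050/((2*(-1/201)*(-541))) = 22050/(1082/201) = 22050*(201/1082) = 2216025/541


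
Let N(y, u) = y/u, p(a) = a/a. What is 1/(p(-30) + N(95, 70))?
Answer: 14/33 ≈ 0.42424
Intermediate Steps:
p(a) = 1
1/(p(-30) + N(95, 70)) = 1/(1 + 95/70) = 1/(1 + 95*(1/70)) = 1/(1 + 19/14) = 1/(33/14) = 14/33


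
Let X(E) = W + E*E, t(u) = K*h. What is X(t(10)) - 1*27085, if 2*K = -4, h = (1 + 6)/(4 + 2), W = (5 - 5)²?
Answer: -243716/9 ≈ -27080.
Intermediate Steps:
W = 0 (W = 0² = 0)
h = 7/6 ≈ 1.1667
K = -2 (K = (½)*(-4) = -2)
t(u) = -7/3 (t(u) = -2*7/6 = -7/3)
X(E) = E² (X(E) = 0 + E*E = 0 + E² = E²)
X(t(10)) - 1*27085 = (-7/3)² - 1*27085 = 49/9 - 27085 = -243716/9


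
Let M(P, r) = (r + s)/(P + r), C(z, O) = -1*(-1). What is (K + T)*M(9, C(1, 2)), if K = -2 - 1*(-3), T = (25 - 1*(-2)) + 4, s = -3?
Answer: -32/5 ≈ -6.4000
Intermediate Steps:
C(z, O) = 1
M(P, r) = (-3 + r)/(P + r) (M(P, r) = (r - 3)/(P + r) = (-3 + r)/(P + r))
T = 31 (T = (25 + 2) + 4 = 27 + 4 = 31)
K = 1 (K = -2 + 3 = 1)
(K + T)*M(9, C(1, 2)) = (1 + 31)*((-3 + 1)/(9 + 1)) = 32*(-2/10) = 32*((1/10)*(-2)) = 32*(-1/5) = -32/5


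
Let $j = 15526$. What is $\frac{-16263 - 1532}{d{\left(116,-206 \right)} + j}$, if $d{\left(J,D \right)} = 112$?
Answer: $- \frac{17795}{15638} \approx -1.1379$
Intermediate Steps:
$\frac{-16263 - 1532}{d{\left(116,-206 \right)} + j} = \frac{-16263 - 1532}{112 + 15526} = - \frac{17795}{15638}$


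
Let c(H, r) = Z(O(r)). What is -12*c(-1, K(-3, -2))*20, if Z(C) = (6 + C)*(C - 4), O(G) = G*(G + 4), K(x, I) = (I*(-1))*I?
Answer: 5760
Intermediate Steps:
K(x, I) = -I**2 (K(x, I) = (-I)*I = -I**2)
O(G) = G*(4 + G)
Z(C) = (-4 + C)*(6 + C) (Z(C) = (6 + C)*(-4 + C) = (-4 + C)*(6 + C))
c(H, r) = -24 + r**2*(4 + r)**2 + 2*r*(4 + r) (c(H, r) = -24 + (r*(4 + r))**2 + 2*(r*(4 + r)) = -24 + r**2*(4 + r)**2 + 2*r*(4 + r))
-12*c(-1, K(-3, -2))*20 = -12*(-24 + (-1*(-2)**2)**2*(4 - 1*(-2)**2)**2 + 2*(-1*(-2)**2)*(4 - 1*(-2)**2))*20 = -12*(-24 + (-1*4)**2*(4 - 1*4)**2 + 2*(-1*4)*(4 - 1*4))*20 = -12*(-24 + (-4)**2*(4 - 4)**2 + 2*(-4)*(4 - 4))*20 = -12*(-24 + 16*0**2 + 2*(-4)*0)*20 = -12*(-24 + 16*0 + 0)*20 = -12*(-24 + 0 + 0)*20 = -12*(-24)*20 = 288*20 = 5760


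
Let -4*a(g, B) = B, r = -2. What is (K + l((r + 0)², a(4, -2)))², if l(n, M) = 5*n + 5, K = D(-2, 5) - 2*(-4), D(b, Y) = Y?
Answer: 1444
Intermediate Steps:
a(g, B) = -B/4
K = 13 (K = 5 - 2*(-4) = 5 + 8 = 13)
l(n, M) = 5 + 5*n
(K + l((r + 0)², a(4, -2)))² = (13 + (5 + 5*(-2 + 0)²))² = (13 + (5 + 5*(-2)²))² = (13 + (5 + 5*4))² = (13 + (5 + 20))² = (13 + 25)² = 38² = 1444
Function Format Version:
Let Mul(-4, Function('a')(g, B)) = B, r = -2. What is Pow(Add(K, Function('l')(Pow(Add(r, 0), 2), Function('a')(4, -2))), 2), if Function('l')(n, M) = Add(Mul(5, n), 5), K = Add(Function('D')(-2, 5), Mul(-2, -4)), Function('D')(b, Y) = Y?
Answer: 1444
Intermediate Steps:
Function('a')(g, B) = Mul(Rational(-1, 4), B)
K = 13 (K = Add(5, Mul(-2, -4)) = Add(5, 8) = 13)
Function('l')(n, M) = Add(5, Mul(5, n))
Pow(Add(K, Function('l')(Pow(Add(r, 0), 2), Function('a')(4, -2))), 2) = Pow(Add(13, Add(5, Mul(5, Pow(Add(-2, 0), 2)))), 2) = Pow(Add(13, Add(5, Mul(5, Pow(-2, 2)))), 2) = Pow(Add(13, Add(5, Mul(5, 4))), 2) = Pow(Add(13, Add(5, 20)), 2) = Pow(Add(13, 25), 2) = Pow(38, 2) = 1444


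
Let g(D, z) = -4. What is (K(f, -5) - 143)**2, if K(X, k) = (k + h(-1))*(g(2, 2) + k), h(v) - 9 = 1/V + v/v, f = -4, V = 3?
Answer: 36481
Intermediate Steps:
h(v) = 31/3 (h(v) = 9 + (1/3 + v/v) = 9 + (1*(1/3) + 1) = 9 + (1/3 + 1) = 9 + 4/3 = 31/3)
K(X, k) = (-4 + k)*(31/3 + k) (K(X, k) = (k + 31/3)*(-4 + k) = (31/3 + k)*(-4 + k) = (-4 + k)*(31/3 + k))
(K(f, -5) - 143)**2 = ((-124/3 + (-5)**2 + (19/3)*(-5)) - 143)**2 = ((-124/3 + 25 - 95/3) - 143)**2 = (-48 - 143)**2 = (-191)**2 = 36481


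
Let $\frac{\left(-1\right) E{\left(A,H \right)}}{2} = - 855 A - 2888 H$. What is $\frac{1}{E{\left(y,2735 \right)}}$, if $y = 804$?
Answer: $\frac{1}{17172200} \approx 5.8234 \cdot 10^{-8}$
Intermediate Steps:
$E{\left(A,H \right)} = 1710 A + 5776 H$ ($E{\left(A,H \right)} = - 2 \left(- 855 A - 2888 H\right) = - 2 \left(- 2888 H - 855 A\right) = 1710 A + 5776 H$)
$\frac{1}{E{\left(y,2735 \right)}} = \frac{1}{1710 \cdot 804 + 5776 \cdot 2735} = \frac{1}{1374840 + 15797360} = \frac{1}{17172200}$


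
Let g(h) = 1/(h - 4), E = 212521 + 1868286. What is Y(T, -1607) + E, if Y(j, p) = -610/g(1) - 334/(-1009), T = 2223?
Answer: 2101381067/1009 ≈ 2.0826e+6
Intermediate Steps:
E = 2080807
g(h) = 1/(-4 + h)
Y(j, p) = 1846804/1009 (Y(j, p) = -610/(1/(-4 + 1)) - 334/(-1009) = -610/(1/(-3)) - 334*(-1/1009) = -610/(-⅓) + 334/1009 = -610*(-3) + 334/1009 = 1830 + 334/1009 = 1846804/1009)
Y(T, -1607) + E = 1846804/1009 + 2080807 = 2101381067/1009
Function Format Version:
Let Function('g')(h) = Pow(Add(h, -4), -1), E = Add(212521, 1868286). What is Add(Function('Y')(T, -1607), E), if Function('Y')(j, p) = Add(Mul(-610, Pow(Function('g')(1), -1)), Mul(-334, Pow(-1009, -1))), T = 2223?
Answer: Rational(2101381067, 1009) ≈ 2.0826e+6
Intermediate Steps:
E = 2080807
Function('g')(h) = Pow(Add(-4, h), -1)
Function('Y')(j, p) = Rational(1846804, 1009) (Function('Y')(j, p) = Add(Mul(-610, Pow(Pow(Add(-4, 1), -1), -1)), Mul(-334, Pow(-1009, -1))) = Add(Mul(-610, Pow(Pow(-3, -1), -1)), Mul(-334, Rational(-1, 1009))) = Add(Mul(-610, Pow(Rational(-1, 3), -1)), Rational(334, 1009)) = Add(Mul(-610, -3), Rational(334, 1009)) = Add(1830, Rational(334, 1009)) = Rational(1846804, 1009))
Add(Function('Y')(T, -1607), E) = Add(Rational(1846804, 1009), 2080807) = Rational(2101381067, 1009)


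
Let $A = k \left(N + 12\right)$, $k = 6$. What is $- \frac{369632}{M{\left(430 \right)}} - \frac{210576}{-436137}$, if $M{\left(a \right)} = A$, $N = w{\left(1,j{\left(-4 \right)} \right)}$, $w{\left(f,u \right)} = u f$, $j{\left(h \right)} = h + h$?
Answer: $- \frac{6716880740}{436137} \approx -15401.0$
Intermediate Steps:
$j{\left(h \right)} = 2 h$
$w{\left(f,u \right)} = f u$
$N = -8$ ($N = 1 \cdot 2 \left(-4\right) = 1 \left(-8\right) = -8$)
$A = 24$ ($A = 6 \left(-8 + 12\right) = 6 \cdot 4 = 24$)
$M{\left(a \right)} = 24$
$- \frac{369632}{M{\left(430 \right)}} - \frac{210576}{-436137} = - \frac{369632}{24} - \frac{210576}{-436137} = \left(-369632\right) \frac{1}{24} - - \frac{70192}{145379} = - \frac{46204}{3} + \frac{70192}{145379} = - \frac{6716880740}{436137}$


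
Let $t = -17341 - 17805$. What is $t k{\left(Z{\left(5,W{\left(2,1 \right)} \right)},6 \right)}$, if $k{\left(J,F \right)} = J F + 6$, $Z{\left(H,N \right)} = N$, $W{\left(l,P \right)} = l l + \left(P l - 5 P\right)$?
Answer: $-421752$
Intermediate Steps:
$W{\left(l,P \right)} = l^{2} - 5 P + P l$ ($W{\left(l,P \right)} = l^{2} + \left(- 5 P + P l\right) = l^{2} - 5 P + P l$)
$k{\left(J,F \right)} = 6 + F J$ ($k{\left(J,F \right)} = F J + 6 = 6 + F J$)
$t = -35146$
$t k{\left(Z{\left(5,W{\left(2,1 \right)} \right)},6 \right)} = - 35146 \left(6 + 6 \left(2^{2} - 5 + 1 \cdot 2\right)\right) = - 35146 \left(6 + 6 \left(4 - 5 + 2\right)\right) = - 35146 \left(6 + 6 \cdot 1\right) = - 35146 \left(6 + 6\right) = \left(-35146\right) 12 = -421752$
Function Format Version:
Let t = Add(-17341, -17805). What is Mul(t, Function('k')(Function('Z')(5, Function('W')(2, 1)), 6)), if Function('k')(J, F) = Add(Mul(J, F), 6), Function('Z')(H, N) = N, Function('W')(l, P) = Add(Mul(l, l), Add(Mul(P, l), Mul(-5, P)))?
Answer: -421752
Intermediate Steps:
Function('W')(l, P) = Add(Pow(l, 2), Mul(-5, P), Mul(P, l)) (Function('W')(l, P) = Add(Pow(l, 2), Add(Mul(-5, P), Mul(P, l))) = Add(Pow(l, 2), Mul(-5, P), Mul(P, l)))
Function('k')(J, F) = Add(6, Mul(F, J)) (Function('k')(J, F) = Add(Mul(F, J), 6) = Add(6, Mul(F, J)))
t = -35146
Mul(t, Function('k')(Function('Z')(5, Function('W')(2, 1)), 6)) = Mul(-35146, Add(6, Mul(6, Add(Pow(2, 2), Mul(-5, 1), Mul(1, 2))))) = Mul(-35146, Add(6, Mul(6, Add(4, -5, 2)))) = Mul(-35146, Add(6, Mul(6, 1))) = Mul(-35146, Add(6, 6)) = Mul(-35146, 12) = -421752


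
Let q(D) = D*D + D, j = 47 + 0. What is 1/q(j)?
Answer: 1/2256 ≈ 0.00044326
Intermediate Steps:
j = 47
q(D) = D + D² (q(D) = D² + D = D + D²)
1/q(j) = 1/(47*(1 + 47)) = 1/(47*48) = 1/2256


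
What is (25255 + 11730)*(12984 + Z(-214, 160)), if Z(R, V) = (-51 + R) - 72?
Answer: 467749295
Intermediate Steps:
Z(R, V) = -123 + R
(25255 + 11730)*(12984 + Z(-214, 160)) = (25255 + 11730)*(12984 + (-123 - 214)) = 36985*(12984 - 337) = 36985*12647 = 467749295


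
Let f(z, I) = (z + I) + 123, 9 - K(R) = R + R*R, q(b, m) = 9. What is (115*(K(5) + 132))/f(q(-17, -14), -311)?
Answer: -12765/179 ≈ -71.313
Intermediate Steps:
K(R) = 9 - R - R² (K(R) = 9 - (R + R*R) = 9 - (R + R²) = 9 + (-R - R²) = 9 - R - R²)
f(z, I) = 123 + I + z (f(z, I) = (I + z) + 123 = 123 + I + z)
(115*(K(5) + 132))/f(q(-17, -14), -311) = (115*((9 - 1*5 - 1*5²) + 132))/(123 - 311 + 9) = (115*((9 - 5 - 1*25) + 132))/(-179) = (115*((9 - 5 - 25) + 132))*(-1/179) = (115*(-21 + 132))*(-1/179) = (115*111)*(-1/179) = 12765*(-1/179) = -12765/179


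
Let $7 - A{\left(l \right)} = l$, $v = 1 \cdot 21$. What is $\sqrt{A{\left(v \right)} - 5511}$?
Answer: $5 i \sqrt{221} \approx 74.33 i$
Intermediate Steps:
$v = 21$
$A{\left(l \right)} = 7 - l$
$\sqrt{A{\left(v \right)} - 5511} = \sqrt{\left(7 - 21\right) - 5511} = \sqrt{-14 - 5511} = \sqrt{-5525} = 5 i \sqrt{221}$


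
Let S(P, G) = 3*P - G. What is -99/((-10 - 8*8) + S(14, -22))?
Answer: 99/10 ≈ 9.9000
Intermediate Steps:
S(P, G) = -G + 3*P
-99/((-10 - 8*8) + S(14, -22)) = -99/((-10 - 8*8) + (-1*(-22) + 3*14)) = -99/((-10 - 64) + (22 + 42)) = -99/(-74 + 64) = -99/(-10) = -99*(-⅒) = 99/10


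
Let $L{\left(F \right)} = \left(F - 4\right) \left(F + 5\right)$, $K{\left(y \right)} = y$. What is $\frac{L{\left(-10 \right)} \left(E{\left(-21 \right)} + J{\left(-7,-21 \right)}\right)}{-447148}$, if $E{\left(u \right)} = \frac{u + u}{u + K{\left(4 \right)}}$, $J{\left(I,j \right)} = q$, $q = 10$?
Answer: $- \frac{3710}{1900379} \approx -0.0019522$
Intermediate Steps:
$L{\left(F \right)} = \left(-4 + F\right) \left(5 + F\right)$
$J{\left(I,j \right)} = 10$
$E{\left(u \right)} = \frac{2 u}{4 + u}$ ($E{\left(u \right)} = \frac{u + u}{u + 4} = \frac{2 u}{4 + u}$)
$\frac{L{\left(-10 \right)} \left(E{\left(-21 \right)} + J{\left(-7,-21 \right)}\right)}{-447148} = \frac{\left(-20 - 10 + \left(-10\right)^{2}\right) \left(2 \left(-21\right) \frac{1}{4 - 21} + 10\right)}{-447148} = \left(-20 - 10 + 100\right) \left(2 \left(-21\right) \frac{1}{-17} + 10\right) \left(- \frac{1}{447148}\right) = 70 \left(2 \left(-21\right) \left(- \frac{1}{17}\right) + 10\right) \left(- \frac{1}{447148}\right) = 70 \left(\frac{42}{17} + 10\right) \left(- \frac{1}{447148}\right) = 70 \cdot \frac{212}{17} \left(- \frac{1}{447148}\right) = \frac{14840}{17} \left(- \frac{1}{447148}\right) = - \frac{3710}{1900379}$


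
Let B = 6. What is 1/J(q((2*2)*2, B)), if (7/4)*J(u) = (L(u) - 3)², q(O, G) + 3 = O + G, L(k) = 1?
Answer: 7/16 ≈ 0.43750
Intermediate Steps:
q(O, G) = -3 + G + O (q(O, G) = -3 + (O + G) = -3 + (G + O) = -3 + G + O)
J(u) = 16/7 (J(u) = 4*(1 - 3)²/7 = (4/7)*(-2)² = (4/7)*4 = 16/7)
1/J(q((2*2)*2, B)) = 1/(16/7) = 7/16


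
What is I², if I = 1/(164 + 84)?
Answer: 1/61504 ≈ 1.6259e-5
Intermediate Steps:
I = 1/248 ≈ 0.0040323
I² = (1/248)² = 1/61504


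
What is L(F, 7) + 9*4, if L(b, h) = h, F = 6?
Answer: 43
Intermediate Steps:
L(F, 7) + 9*4 = 7 + 9*4 = 7 + 36 = 43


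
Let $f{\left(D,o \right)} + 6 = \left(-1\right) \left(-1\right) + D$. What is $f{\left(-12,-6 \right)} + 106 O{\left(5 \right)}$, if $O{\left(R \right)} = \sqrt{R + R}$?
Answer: $-17 + 106 \sqrt{10} \approx 318.2$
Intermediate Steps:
$f{\left(D,o \right)} = -5 + D$ ($f{\left(D,o \right)} = -6 + \left(\left(-1\right) \left(-1\right) + D\right) = -6 + \left(1 + D\right) = -5 + D$)
$O{\left(R \right)} = \sqrt{2} \sqrt{R}$ ($O{\left(R \right)} = \sqrt{2 R} = \sqrt{2} \sqrt{R}$)
$f{\left(-12,-6 \right)} + 106 O{\left(5 \right)} = \left(-5 - 12\right) + 106 \sqrt{2} \sqrt{5} = -17 + 106 \sqrt{10}$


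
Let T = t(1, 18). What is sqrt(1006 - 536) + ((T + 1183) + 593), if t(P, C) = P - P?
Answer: 1776 + sqrt(470) ≈ 1797.7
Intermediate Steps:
t(P, C) = 0
T = 0
sqrt(1006 - 536) + ((T + 1183) + 593) = sqrt(1006 - 536) + ((0 + 1183) + 593) = sqrt(470) + (1183 + 593) = sqrt(470) + 1776 = 1776 + sqrt(470)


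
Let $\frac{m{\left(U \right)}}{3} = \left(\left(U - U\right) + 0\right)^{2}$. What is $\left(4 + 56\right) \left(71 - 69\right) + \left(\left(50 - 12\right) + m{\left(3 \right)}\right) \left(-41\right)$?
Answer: $-1438$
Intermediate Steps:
$m{\left(U \right)} = 0$ ($m{\left(U \right)} = 3 \left(\left(U - U\right) + 0\right)^{2} = 3 \left(0 + 0\right)^{2} = 3 \cdot 0^{2} = 3 \cdot 0 = 0$)
$\left(4 + 56\right) \left(71 - 69\right) + \left(\left(50 - 12\right) + m{\left(3 \right)}\right) \left(-41\right) = \left(4 + 56\right) \left(71 - 69\right) + \left(\left(50 - 12\right) + 0\right) \left(-41\right) = 60 \cdot 2 + \left(38 + 0\right) \left(-41\right) = 120 + 38 \left(-41\right) = 120 - 1558 = -1438$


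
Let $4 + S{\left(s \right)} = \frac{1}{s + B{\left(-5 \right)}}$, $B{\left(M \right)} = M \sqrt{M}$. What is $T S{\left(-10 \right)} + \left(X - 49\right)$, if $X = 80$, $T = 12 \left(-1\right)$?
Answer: $\frac{1193}{15} - \frac{4 i \sqrt{5}}{15} \approx 79.533 - 0.59628 i$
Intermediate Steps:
$T = -12$
$B{\left(M \right)} = M^{\frac{3}{2}}$
$S{\left(s \right)} = -4 + \frac{1}{s - 5 i \sqrt{5}}$ ($S{\left(s \right)} = -4 + \frac{1}{s + \left(-5\right)^{\frac{3}{2}}} = -4 + \frac{1}{s - 5 i \sqrt{5}}$)
$T S{\left(-10 \right)} + \left(X - 49\right) = - 12 \frac{1 - -40 + 20 i \sqrt{5}}{-10 - 5 i \sqrt{5}} + \left(80 - 49\right) = - 12 \frac{1 + 40 + 20 i \sqrt{5}}{-10 - 5 i \sqrt{5}} + 31 = - 12 \frac{41 + 20 i \sqrt{5}}{-10 - 5 i \sqrt{5}} + 31 = - \frac{12 \left(41 + 20 i \sqrt{5}\right)}{-10 - 5 i \sqrt{5}} + 31 = 31 - \frac{12 \left(41 + 20 i \sqrt{5}\right)}{-10 - 5 i \sqrt{5}}$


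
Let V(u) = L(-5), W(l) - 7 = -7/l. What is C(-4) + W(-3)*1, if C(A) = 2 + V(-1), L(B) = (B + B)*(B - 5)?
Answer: 334/3 ≈ 111.33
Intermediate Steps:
W(l) = 7 - 7/l
L(B) = 2*B*(-5 + B) (L(B) = (2*B)*(-5 + B) = 2*B*(-5 + B))
V(u) = 100 (V(u) = 2*(-5)*(-5 - 5) = 2*(-5)*(-10) = 100)
C(A) = 102 (C(A) = 2 + 100 = 102)
C(-4) + W(-3)*1 = 102 + (7 - 7/(-3))*1 = 102 + (7 - 7*(-1/3))*1 = 102 + (7 + 7/3)*1 = 102 + (28/3)*1 = 102 + 28/3 = 334/3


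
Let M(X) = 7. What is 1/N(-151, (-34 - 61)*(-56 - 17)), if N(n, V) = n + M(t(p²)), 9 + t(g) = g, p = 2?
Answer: -1/144 ≈ -0.0069444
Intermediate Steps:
t(g) = -9 + g
N(n, V) = 7 + n (N(n, V) = n + 7 = 7 + n)
1/N(-151, (-34 - 61)*(-56 - 17)) = 1/(7 - 151) = 1/(-144) = -1/144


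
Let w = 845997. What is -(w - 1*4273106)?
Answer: 3427109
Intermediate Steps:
-(w - 1*4273106) = -(845997 - 1*4273106) = -(845997 - 4273106) = -1*(-3427109) = 3427109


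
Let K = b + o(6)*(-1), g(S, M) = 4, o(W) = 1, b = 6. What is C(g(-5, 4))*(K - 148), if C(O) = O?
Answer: -572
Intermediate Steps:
K = 5 (K = 6 + 1*(-1) = 6 - 1 = 5)
C(g(-5, 4))*(K - 148) = 4*(5 - 148) = 4*(-143) = -572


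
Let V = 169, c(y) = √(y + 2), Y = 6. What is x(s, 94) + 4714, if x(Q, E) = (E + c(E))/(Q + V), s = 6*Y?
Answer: 966464/205 + 4*√6/205 ≈ 4714.5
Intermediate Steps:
s = 36 (s = 6*6 = 36)
c(y) = √(2 + y)
x(Q, E) = (E + √(2 + E))/(169 + Q) (x(Q, E) = (E + √(2 + E))/(Q + 169) = (E + √(2 + E))/(169 + Q))
x(s, 94) + 4714 = (94 + √(2 + 94))/(169 + 36) + 4714 = (94 + √96)/205 + 4714 = (94 + 4*√6)/205 + 4714 = (94/205 + 4*√6/205) + 4714 = 966464/205 + 4*√6/205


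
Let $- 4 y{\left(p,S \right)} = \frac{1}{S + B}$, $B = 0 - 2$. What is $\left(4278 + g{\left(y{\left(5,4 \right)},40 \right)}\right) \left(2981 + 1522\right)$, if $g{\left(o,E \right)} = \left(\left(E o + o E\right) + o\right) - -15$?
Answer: $\frac{154286289}{8} \approx 1.9286 \cdot 10^{7}$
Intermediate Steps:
$B = -2$ ($B = 0 - 2 = -2$)
$y{\left(p,S \right)} = - \frac{1}{4 \left(-2 + S\right)}$ ($y{\left(p,S \right)} = - \frac{1}{4 \left(S - 2\right)} = - \frac{1}{4 \left(-2 + S\right)}$)
$g{\left(o,E \right)} = 15 + o + 2 E o$ ($g{\left(o,E \right)} = \left(\left(E o + E o\right) + o\right) + 15 = \left(2 E o + o\right) + 15 = \left(o + 2 E o\right) + 15 = 15 + o + 2 E o$)
$\left(4278 + g{\left(y{\left(5,4 \right)},40 \right)}\right) \left(2981 + 1522\right) = \left(4278 + \left(15 - \frac{1}{-8 + 4 \cdot 4} + 2 \cdot 40 \left(- \frac{1}{-8 + 4 \cdot 4}\right)\right)\right) \left(2981 + 1522\right) = \left(4278 + \left(15 - \frac{1}{-8 + 16} + 2 \cdot 40 \left(- \frac{1}{-8 + 16}\right)\right)\right) 4503 = \left(4278 + \left(15 - \frac{1}{8} + 2 \cdot 40 \left(- \frac{1}{8}\right)\right)\right) 4503 = \left(4278 - - \frac{39}{8}\right) 4503 = \left(4278 + \frac{39}{8}\right) 4503 = \frac{34263}{8} \cdot 4503 = \frac{154286289}{8}$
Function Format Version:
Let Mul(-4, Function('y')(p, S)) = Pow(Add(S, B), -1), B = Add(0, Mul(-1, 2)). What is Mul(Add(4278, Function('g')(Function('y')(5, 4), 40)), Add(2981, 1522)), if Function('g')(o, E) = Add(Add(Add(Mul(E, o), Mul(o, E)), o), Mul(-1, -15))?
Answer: Rational(154286289, 8) ≈ 1.9286e+7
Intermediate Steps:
B = -2 (B = Add(0, -2) = -2)
Function('y')(p, S) = Mul(Rational(-1, 4), Pow(Add(-2, S), -1)) (Function('y')(p, S) = Mul(Rational(-1, 4), Pow(Add(S, -2), -1)) = Mul(Rational(-1, 4), Pow(Add(-2, S), -1)))
Function('g')(o, E) = Add(15, o, Mul(2, E, o)) (Function('g')(o, E) = Add(Add(Add(Mul(E, o), Mul(E, o)), o), 15) = Add(Add(Mul(2, E, o), o), 15) = Add(Add(o, Mul(2, E, o)), 15) = Add(15, o, Mul(2, E, o)))
Mul(Add(4278, Function('g')(Function('y')(5, 4), 40)), Add(2981, 1522)) = Mul(Add(4278, Add(15, Mul(-1, Pow(Add(-8, Mul(4, 4)), -1)), Mul(2, 40, Mul(-1, Pow(Add(-8, Mul(4, 4)), -1))))), Add(2981, 1522)) = Mul(Add(4278, Add(15, Mul(-1, Pow(Add(-8, 16), -1)), Mul(2, 40, Mul(-1, Pow(Add(-8, 16), -1))))), 4503) = Mul(Add(4278, Add(15, Mul(-1, Pow(8, -1)), Mul(2, 40, Mul(-1, Pow(8, -1))))), 4503) = Mul(Add(4278, Add(15, Mul(-1, Rational(1, 8)), Mul(2, 40, Mul(-1, Rational(1, 8))))), 4503) = Mul(Add(4278, Add(15, Rational(-1, 8), Mul(2, 40, Rational(-1, 8)))), 4503) = Mul(Add(4278, Add(15, Rational(-1, 8), -10)), 4503) = Mul(Add(4278, Rational(39, 8)), 4503) = Mul(Rational(34263, 8), 4503) = Rational(154286289, 8)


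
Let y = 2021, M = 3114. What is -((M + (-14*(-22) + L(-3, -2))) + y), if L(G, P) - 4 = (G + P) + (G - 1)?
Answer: -5438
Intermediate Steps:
L(G, P) = 3 + P + 2*G (L(G, P) = 4 + ((G + P) + (G - 1)) = 4 + ((G + P) + (-1 + G)) = 4 + (-1 + P + 2*G) = 3 + P + 2*G)
-((M + (-14*(-22) + L(-3, -2))) + y) = -((3114 + (-14*(-22) + (3 - 2 + 2*(-3)))) + 2021) = -((3114 + (308 + (3 - 2 - 6))) + 2021) = -((3114 + (308 - 5)) + 2021) = -((3114 + 303) + 2021) = -(3417 + 2021) = -1*5438 = -5438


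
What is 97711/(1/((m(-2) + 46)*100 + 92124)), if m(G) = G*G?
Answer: 9490083164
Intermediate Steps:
m(G) = G²
97711/(1/((m(-2) + 46)*100 + 92124)) = 97711/(1/(((-2)² + 46)*100 + 92124)) = 97711/(1/((4 + 46)*100 + 92124)) = 97711/(1/(50*100 + 92124)) = 97711/(1/(5000 + 92124)) = 97711/(1/97124) = 97711*97124 = 9490083164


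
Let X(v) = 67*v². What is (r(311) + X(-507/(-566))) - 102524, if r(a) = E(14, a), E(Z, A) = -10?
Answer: -32830159821/320356 ≈ -1.0248e+5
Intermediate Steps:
r(a) = -10
(r(311) + X(-507/(-566))) - 102524 = (-10 + 67*(-507/(-566))²) - 102524 = (-10 + 67*(-507*(-1/566))²) - 102524 = (-10 + 67*(507/566)²) - 102524 = (-10 + 67*(257049/320356)) - 102524 = (-10 + 17222283/320356) - 102524 = 14018723/320356 - 102524 = -32830159821/320356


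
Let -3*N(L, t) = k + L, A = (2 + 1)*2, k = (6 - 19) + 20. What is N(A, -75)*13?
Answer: -169/3 ≈ -56.333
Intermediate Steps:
k = 7 (k = -13 + 20 = 7)
A = 6 (A = 3*2 = 6)
N(L, t) = -7/3 - L/3 (N(L, t) = -(7 + L)/3 = -7/3 - L/3)
N(A, -75)*13 = (-7/3 - ⅓*6)*13 = (-7/3 - 2)*13 = -13/3*13 = -169/3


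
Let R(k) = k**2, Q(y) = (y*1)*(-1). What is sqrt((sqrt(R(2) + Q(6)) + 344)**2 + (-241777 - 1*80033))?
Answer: 2*sqrt(-50869 + 172*I*sqrt(2)) ≈ 1.0785 + 451.08*I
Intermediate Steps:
Q(y) = -y (Q(y) = y*(-1) = -y)
sqrt((sqrt(R(2) + Q(6)) + 344)**2 + (-241777 - 1*80033)) = sqrt((sqrt(2**2 - 1*6) + 344)**2 + (-241777 - 1*80033)) = sqrt((sqrt(4 - 6) + 344)**2 + (-241777 - 80033)) = sqrt((sqrt(-2) + 344)**2 - 321810) = sqrt((I*sqrt(2) + 344)**2 - 321810) = sqrt((344 + I*sqrt(2))**2 - 321810) = sqrt(-321810 + (344 + I*sqrt(2))**2)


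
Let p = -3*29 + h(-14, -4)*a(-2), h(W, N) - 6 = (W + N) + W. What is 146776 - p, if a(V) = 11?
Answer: 147149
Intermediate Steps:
h(W, N) = 6 + N + 2*W (h(W, N) = 6 + ((W + N) + W) = 6 + ((N + W) + W) = 6 + (N + 2*W) = 6 + N + 2*W)
p = -373 (p = -3*29 + (6 - 4 + 2*(-14))*11 = -87 + (6 - 4 - 28)*11 = -87 - 26*11 = -87 - 286 = -373)
146776 - p = 146776 - 1*(-373) = 146776 + 373 = 147149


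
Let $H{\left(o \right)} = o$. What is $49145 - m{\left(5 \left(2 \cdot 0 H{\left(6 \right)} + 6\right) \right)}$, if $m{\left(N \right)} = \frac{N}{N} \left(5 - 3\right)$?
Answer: $49143$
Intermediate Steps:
$m{\left(N \right)} = 2$ ($m{\left(N \right)} = 1 \cdot 2 = 2$)
$49145 - m{\left(5 \left(2 \cdot 0 H{\left(6 \right)} + 6\right) \right)} = 49145 - 2 = 49143$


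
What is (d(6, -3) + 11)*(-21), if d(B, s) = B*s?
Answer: 147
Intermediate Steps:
(d(6, -3) + 11)*(-21) = (6*(-3) + 11)*(-21) = (-18 + 11)*(-21) = -7*(-21) = 147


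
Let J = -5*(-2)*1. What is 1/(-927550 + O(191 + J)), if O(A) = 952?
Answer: -1/926598 ≈ -1.0792e-6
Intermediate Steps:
J = 10 (J = 10*1 = 10)
1/(-927550 + O(191 + J)) = 1/(-927550 + 952) = 1/(-926598) = -1/926598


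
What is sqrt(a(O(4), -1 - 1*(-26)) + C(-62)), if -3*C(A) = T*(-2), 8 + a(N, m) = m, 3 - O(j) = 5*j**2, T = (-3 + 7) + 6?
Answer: sqrt(213)/3 ≈ 4.8648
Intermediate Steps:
T = 10 (T = 4 + 6 = 10)
O(j) = 3 - 5*j**2
a(N, m) = -8 + m
C(A) = 20/3 (C(A) = -10*(-2)/3 = -1/3*(-20) = 20/3)
sqrt(a(O(4), -1 - 1*(-26)) + C(-62)) = sqrt((-8 + (-1 - 1*(-26))) + 20/3) = sqrt((-8 + (-1 + 26)) + 20/3) = sqrt((-8 + 25) + 20/3) = sqrt(17 + 20/3) = sqrt(71/3) = sqrt(213)/3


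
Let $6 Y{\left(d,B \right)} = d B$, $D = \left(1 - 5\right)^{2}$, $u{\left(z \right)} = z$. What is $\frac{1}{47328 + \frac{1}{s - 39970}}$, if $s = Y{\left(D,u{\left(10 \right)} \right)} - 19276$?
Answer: $\frac{177658}{8408197821} \approx 2.1129 \cdot 10^{-5}$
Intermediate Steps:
$D = 16$ ($D = \left(-4\right)^{2} = 16$)
$Y{\left(d,B \right)} = \frac{B d}{6}$ ($Y{\left(d,B \right)} = \frac{d B}{6} = \frac{B d}{6}$)
$s = - \frac{57748}{3}$ ($s = \frac{1}{6} \cdot 10 \cdot 16 - 19276 = \frac{80}{3} - 19276 = - \frac{57748}{3} \approx -19249.0$)
$\frac{1}{47328 + \frac{1}{s - 39970}} = \frac{1}{47328 + \frac{1}{- \frac{57748}{3} - 39970}} = \frac{1}{47328 + \frac{1}{- \frac{177658}{3}}} = \frac{1}{47328 - \frac{3}{177658}} = \frac{1}{\frac{8408197821}{177658}} = \frac{177658}{8408197821}$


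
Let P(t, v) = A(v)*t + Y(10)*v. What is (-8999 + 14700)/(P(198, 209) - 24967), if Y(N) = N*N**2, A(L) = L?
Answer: 5701/225415 ≈ 0.025291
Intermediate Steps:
Y(N) = N**3
P(t, v) = 1000*v + t*v (P(t, v) = v*t + 10**3*v = t*v + 1000*v = 1000*v + t*v)
(-8999 + 14700)/(P(198, 209) - 24967) = (-8999 + 14700)/(209*(1000 + 198) - 24967) = 5701/(209*1198 - 24967) = 5701/(250382 - 24967) = 5701/225415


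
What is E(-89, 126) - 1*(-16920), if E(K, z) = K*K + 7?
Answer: 24848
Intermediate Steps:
E(K, z) = 7 + K² (E(K, z) = K² + 7 = 7 + K²)
E(-89, 126) - 1*(-16920) = (7 + (-89)²) - 1*(-16920) = (7 + 7921) + 16920 = 7928 + 16920 = 24848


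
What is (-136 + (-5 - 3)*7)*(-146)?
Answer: 28032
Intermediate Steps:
(-136 + (-5 - 3)*7)*(-146) = (-136 - 8*7)*(-146) = (-136 - 56)*(-146) = -192*(-146) = 28032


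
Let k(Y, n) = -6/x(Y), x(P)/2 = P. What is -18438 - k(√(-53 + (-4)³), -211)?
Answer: -18438 - I*√13/13 ≈ -18438.0 - 0.27735*I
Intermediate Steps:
x(P) = 2*P
k(Y, n) = -3/Y (k(Y, n) = -6*1/(2*Y) = -3/Y)
-18438 - k(√(-53 + (-4)³), -211) = -18438 - (-3)/(√(-53 + (-4)³)) = -18438 - (-3)/(√(-53 - 64)) = -18438 - (-3)/(√(-117)) = -18438 - (-3)/(3*I*√13) = -18438 - (-3)*(-I*√13/39) = -18438 - I*√13/13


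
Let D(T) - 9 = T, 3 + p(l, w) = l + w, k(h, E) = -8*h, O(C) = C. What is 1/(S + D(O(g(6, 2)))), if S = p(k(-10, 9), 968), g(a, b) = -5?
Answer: 1/1049 ≈ 0.00095329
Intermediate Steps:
p(l, w) = -3 + l + w (p(l, w) = -3 + (l + w) = -3 + l + w)
D(T) = 9 + T
S = 1045 (S = -3 - 8*(-10) + 968 = -3 + 80 + 968 = 1045)
1/(S + D(O(g(6, 2)))) = 1/(1045 + (9 - 5)) = 1/(1045 + 4) = 1/1049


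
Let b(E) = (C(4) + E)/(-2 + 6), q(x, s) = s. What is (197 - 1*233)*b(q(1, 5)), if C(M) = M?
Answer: -81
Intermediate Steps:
b(E) = 1 + E/4 (b(E) = (4 + E)/(-2 + 6) = (4 + E)/4 = (4 + E)*(¼) = 1 + E/4)
(197 - 1*233)*b(q(1, 5)) = (197 - 1*233)*(1 + (¼)*5) = (197 - 233)*(1 + 5/4) = -36*9/4 = -81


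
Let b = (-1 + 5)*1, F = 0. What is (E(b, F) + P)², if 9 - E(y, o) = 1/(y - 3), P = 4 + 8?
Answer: 400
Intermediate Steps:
b = 4 (b = 4*1 = 4)
P = 12
E(y, o) = 9 - 1/(-3 + y) (E(y, o) = 9 - 1/(y - 3) = 9 - 1/(-3 + y))
(E(b, F) + P)² = ((-28 + 9*4)/(-3 + 4) + 12)² = ((-28 + 36)/1 + 12)² = (1*8 + 12)² = (8 + 12)² = 20² = 400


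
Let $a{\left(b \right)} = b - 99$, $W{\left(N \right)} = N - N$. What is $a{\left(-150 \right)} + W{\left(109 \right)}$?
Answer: $-249$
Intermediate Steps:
$W{\left(N \right)} = 0$
$a{\left(b \right)} = -99 + b$ ($a{\left(b \right)} = b - 99 = -99 + b$)
$a{\left(-150 \right)} + W{\left(109 \right)} = \left(-99 - 150\right) + 0 = -249 + 0 = -249$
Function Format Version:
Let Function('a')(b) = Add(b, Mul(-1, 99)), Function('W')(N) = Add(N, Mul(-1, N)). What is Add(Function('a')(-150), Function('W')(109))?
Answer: -249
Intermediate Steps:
Function('W')(N) = 0
Function('a')(b) = Add(-99, b) (Function('a')(b) = Add(b, -99) = Add(-99, b))
Add(Function('a')(-150), Function('W')(109)) = Add(Add(-99, -150), 0) = Add(-249, 0) = -249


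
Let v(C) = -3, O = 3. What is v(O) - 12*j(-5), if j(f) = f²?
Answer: -303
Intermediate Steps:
v(O) - 12*j(-5) = -3 - 12*(-5)² = -3 - 12*25 = -3 - 300 = -303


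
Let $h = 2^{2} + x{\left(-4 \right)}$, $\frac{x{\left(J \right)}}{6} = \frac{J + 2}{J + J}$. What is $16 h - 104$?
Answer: $-16$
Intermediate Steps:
$x{\left(J \right)} = \frac{3 \left(2 + J\right)}{J}$ ($x{\left(J \right)} = 6 \frac{J + 2}{J + J} = 6 \frac{2 + J}{2 J} = \frac{3 \left(2 + J\right)}{J}$)
$h = \frac{11}{2}$ ($h = 2^{2} + \left(3 + \frac{6}{-4}\right) = 4 + \left(3 + 6 \left(- \frac{1}{4}\right)\right) = 4 + \left(3 - \frac{3}{2}\right) = 4 + \frac{3}{2} = \frac{11}{2} \approx 5.5$)
$16 h - 104 = 16 \cdot \frac{11}{2} - 104 = 88 - 104 = -16$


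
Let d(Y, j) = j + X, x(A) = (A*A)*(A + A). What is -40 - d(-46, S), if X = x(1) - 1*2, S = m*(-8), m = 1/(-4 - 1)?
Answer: -208/5 ≈ -41.600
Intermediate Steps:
m = -⅕ (m = 1/(-5) = -⅕ ≈ -0.20000)
S = 8/5 (S = -⅕*(-8) = 8/5 ≈ 1.6000)
x(A) = 2*A³ (x(A) = A²*(2*A) = 2*A³)
X = 0 (X = 2*1³ - 1*2 = 2*1 - 2 = 2 - 2 = 0)
d(Y, j) = j (d(Y, j) = j + 0 = j)
-40 - d(-46, S) = -40 - 1*8/5 = -40 - 8/5 = -208/5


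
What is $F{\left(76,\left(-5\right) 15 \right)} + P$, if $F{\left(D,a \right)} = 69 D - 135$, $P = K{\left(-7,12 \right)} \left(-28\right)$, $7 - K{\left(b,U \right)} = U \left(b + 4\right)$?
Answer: $3905$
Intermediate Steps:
$K{\left(b,U \right)} = 7 - U \left(4 + b\right)$ ($K{\left(b,U \right)} = 7 - U \left(b + 4\right) = 7 - U \left(4 + b\right)$)
$P = -1204$ ($P = \left(7 - 48 - 12 \left(-7\right)\right) \left(-28\right) = \left(7 - 48 + 84\right) \left(-28\right) = 43 \left(-28\right) = -1204$)
$F{\left(D,a \right)} = -135 + 69 D$
$F{\left(76,\left(-5\right) 15 \right)} + P = \left(-135 + 69 \cdot 76\right) - 1204 = \left(-135 + 5244\right) - 1204 = 5109 - 1204 = 3905$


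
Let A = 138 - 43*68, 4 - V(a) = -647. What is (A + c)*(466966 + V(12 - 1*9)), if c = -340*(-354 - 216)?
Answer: 89321393638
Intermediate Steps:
c = 193800 (c = -340*(-570) = 193800)
V(a) = 651 (V(a) = 4 - 1*(-647) = 4 + 647 = 651)
A = -2786 (A = 138 - 2924 = -2786)
(A + c)*(466966 + V(12 - 1*9)) = (-2786 + 193800)*(466966 + 651) = 191014*467617 = 89321393638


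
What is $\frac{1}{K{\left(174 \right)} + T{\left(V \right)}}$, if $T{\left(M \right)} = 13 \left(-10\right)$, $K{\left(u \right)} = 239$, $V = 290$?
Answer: $\frac{1}{109} \approx 0.0091743$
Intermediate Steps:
$T{\left(M \right)} = -130$
$\frac{1}{K{\left(174 \right)} + T{\left(V \right)}} = \frac{1}{239 - 130} = \frac{1}{109}$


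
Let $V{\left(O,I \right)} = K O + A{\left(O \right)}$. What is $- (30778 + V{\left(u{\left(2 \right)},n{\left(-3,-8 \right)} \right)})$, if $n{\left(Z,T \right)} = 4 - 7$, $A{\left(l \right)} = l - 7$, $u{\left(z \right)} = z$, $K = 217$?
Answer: $-31207$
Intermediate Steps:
$A{\left(l \right)} = -7 + l$ ($A{\left(l \right)} = l - 7 = -7 + l$)
$n{\left(Z,T \right)} = -3$
$V{\left(O,I \right)} = -7 + 218 O$ ($V{\left(O,I \right)} = 217 O + \left(-7 + O\right) = -7 + 218 O$)
$- (30778 + V{\left(u{\left(2 \right)},n{\left(-3,-8 \right)} \right)}) = - (30778 + \left(-7 + 218 \cdot 2\right)) = - (30778 + \left(-7 + 436\right)) = - (30778 + 429) = \left(-1\right) 31207 = -31207$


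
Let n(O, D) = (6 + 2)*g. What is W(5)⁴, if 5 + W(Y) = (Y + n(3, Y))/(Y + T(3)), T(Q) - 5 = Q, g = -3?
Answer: 49787136/28561 ≈ 1743.2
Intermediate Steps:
T(Q) = 5 + Q
n(O, D) = -24 (n(O, D) = (6 + 2)*(-3) = 8*(-3) = -24)
W(Y) = -5 + (-24 + Y)/(8 + Y) (W(Y) = -5 + (Y - 24)/(Y + (5 + 3)) = -5 + (-24 + Y)/(Y + 8) = -5 + (-24 + Y)/(8 + Y))
W(5)⁴ = (4*(-16 - 1*5)/(8 + 5))⁴ = (4*(-16 - 5)/13)⁴ = (4*(1/13)*(-21))⁴ = (-84/13)⁴ = 49787136/28561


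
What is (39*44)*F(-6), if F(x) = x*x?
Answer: 61776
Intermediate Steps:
F(x) = x²
(39*44)*F(-6) = (39*44)*(-6)² = 1716*36 = 61776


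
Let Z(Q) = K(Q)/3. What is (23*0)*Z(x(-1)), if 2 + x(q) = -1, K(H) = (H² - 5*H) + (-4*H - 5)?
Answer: 0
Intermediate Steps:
K(H) = -5 + H² - 9*H (K(H) = (H² - 5*H) + (-5 - 4*H) = -5 + H² - 9*H)
x(q) = -3 (x(q) = -2 - 1 = -3)
Z(Q) = -5/3 - 3*Q + Q²/3 (Z(Q) = (-5 + Q² - 9*Q)/3 = (-5 + Q² - 9*Q)*(⅓) = -5/3 - 3*Q + Q²/3)
(23*0)*Z(x(-1)) = (23*0)*(-5/3 - 3*(-3) + (⅓)*(-3)²) = 0*(-5/3 + 9 + (⅓)*9) = 0*(-5/3 + 9 + 3) = 0*(31/3) = 0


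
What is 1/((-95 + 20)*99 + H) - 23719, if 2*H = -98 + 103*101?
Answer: -107802857/4545 ≈ -23719.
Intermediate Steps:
H = 10305/2 (H = (-98 + 103*101)/2 = (-98 + 10403)/2 = (½)*10305 = 10305/2 ≈ 5152.5)
1/((-95 + 20)*99 + H) - 23719 = 1/((-95 + 20)*99 + 10305/2) - 23719 = 1/(-75*99 + 10305/2) - 23719 = 1/(-7425 + 10305/2) - 23719 = 1/(-4545/2) - 23719 = -2/4545 - 23719 = -107802857/4545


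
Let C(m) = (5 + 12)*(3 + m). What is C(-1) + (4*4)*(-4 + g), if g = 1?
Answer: -14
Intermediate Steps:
C(m) = 51 + 17*m (C(m) = 17*(3 + m) = 51 + 17*m)
C(-1) + (4*4)*(-4 + g) = (51 + 17*(-1)) + (4*4)*(-4 + 1) = (51 - 17) + 16*(-3) = 34 - 48 = -14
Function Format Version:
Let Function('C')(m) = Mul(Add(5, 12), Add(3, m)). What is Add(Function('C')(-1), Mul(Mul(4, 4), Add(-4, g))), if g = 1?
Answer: -14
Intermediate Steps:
Function('C')(m) = Add(51, Mul(17, m)) (Function('C')(m) = Mul(17, Add(3, m)) = Add(51, Mul(17, m)))
Add(Function('C')(-1), Mul(Mul(4, 4), Add(-4, g))) = Add(Add(51, Mul(17, -1)), Mul(Mul(4, 4), Add(-4, 1))) = Add(Add(51, -17), Mul(16, -3)) = Add(34, -48) = -14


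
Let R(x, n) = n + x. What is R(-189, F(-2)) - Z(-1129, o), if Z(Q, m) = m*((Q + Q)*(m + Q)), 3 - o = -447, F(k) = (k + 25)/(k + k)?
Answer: -2759728379/4 ≈ -6.8993e+8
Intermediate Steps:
F(k) = (25 + k)/(2*k) (F(k) = (25 + k)/((2*k)) = (25 + k)*(1/(2*k)) = (25 + k)/(2*k))
o = 450 (o = 3 - 1*(-447) = 3 + 447 = 450)
Z(Q, m) = 2*Q*m*(Q + m) (Z(Q, m) = m*((2*Q)*(Q + m)) = m*(2*Q*(Q + m)) = 2*Q*m*(Q + m))
R(-189, F(-2)) - Z(-1129, o) = ((½)*(25 - 2)/(-2) - 189) - 2*(-1129)*450*(-1129 + 450) = ((½)*(-½)*23 - 189) - 2*(-1129)*450*(-679) = (-23/4 - 189) - 1*689931900 = -779/4 - 689931900 = -2759728379/4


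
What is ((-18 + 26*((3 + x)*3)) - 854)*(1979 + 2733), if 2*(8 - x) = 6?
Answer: -1168576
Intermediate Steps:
x = 5 (x = 8 - 1/2*6 = 8 - 3 = 5)
((-18 + 26*((3 + x)*3)) - 854)*(1979 + 2733) = ((-18 + 26*((3 + 5)*3)) - 854)*(1979 + 2733) = ((-18 + 26*(8*3)) - 854)*4712 = ((-18 + 26*24) - 854)*4712 = ((-18 + 624) - 854)*4712 = (606 - 854)*4712 = -248*4712 = -1168576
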